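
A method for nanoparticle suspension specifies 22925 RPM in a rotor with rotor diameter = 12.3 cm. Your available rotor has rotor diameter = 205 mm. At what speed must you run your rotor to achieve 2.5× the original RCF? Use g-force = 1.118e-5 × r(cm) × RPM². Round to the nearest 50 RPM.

≈ 28100 RPM

Original rotor: r = 12.3 / 2 = 6.15 cm
RCF = 1.118 × 10⁻⁵ × r × N²
RCF_original = 1.118 × 10⁻⁵ × 6.15 × (22925)² = 1.118 × 10⁻⁵ × 6.15 × 525,555,625 ≈ 36,135.6 × g
Target RCF = 2.5 × 36,135.6 ≈ 90,339 × g
Your rotor: r = 205 mm / 2 = 102.5 mm = 10.25 cm
90,339 = 1.118 × 10⁻⁵ × 10.25 × N²
N² = 90,339 / (11.4595 × 10⁻⁵) = 788,332,824
N ≈ √788,332,824 ≈ 28,077.3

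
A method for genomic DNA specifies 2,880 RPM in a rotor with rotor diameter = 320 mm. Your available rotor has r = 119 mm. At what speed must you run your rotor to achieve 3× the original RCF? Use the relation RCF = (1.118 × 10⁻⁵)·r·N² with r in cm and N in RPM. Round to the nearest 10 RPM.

5780 RPM

Original rotor: r = 320 mm / 2 = 160 mm = 16 cm
RCF = 1.118 × 10⁻⁵ × r × N²
RCF_original = 1.118 × 10⁻⁵ × 16 × (2880)² = 1.118 × 10⁻⁵ × 16 × 8,294,400 ≈ 1,483.7 × g
Target RCF = 3 × 1,483.7 ≈ 4,451.1 × g
Your rotor: r = 119 mm = 11.9 cm
4,451.1 = 1.118 × 10⁻⁵ × 11.9 × N²
N² = 4,451.1 / (13.3042 × 10⁻⁵) = 33,456,352
N ≈ √33,456,352 ≈ 5,784.1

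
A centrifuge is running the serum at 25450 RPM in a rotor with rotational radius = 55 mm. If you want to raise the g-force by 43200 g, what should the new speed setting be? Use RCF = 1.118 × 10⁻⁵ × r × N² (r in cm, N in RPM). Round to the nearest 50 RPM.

36750 RPM

r = 55 mm = 5.5 cm
Current RCF = 1.118 × 10⁻⁵ × 5.5 × (25450)² = 1.118 × 10⁻⁵ × 5.5 × 647,702,500 ≈ 39,827.2 × g
Target RCF = 39,827.2 + 43,200 = 83,027.2 × g
N² = 83,027.2 / (6.149 × 10⁻⁵) = 1,350,255,326
N ≈ √1,350,255,326 ≈ 36,745.8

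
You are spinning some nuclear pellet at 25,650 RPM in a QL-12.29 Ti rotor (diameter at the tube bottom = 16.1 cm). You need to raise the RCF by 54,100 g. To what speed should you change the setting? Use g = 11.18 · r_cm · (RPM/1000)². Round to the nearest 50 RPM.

r = 16.1 / 2 = 8.05 cm
Current RCF = 11.18 × 8.05 × (25.65)² = 11.18 × 8.05 × 657.9225 ≈ 59,212.4 × g
Target RCF = 59,212.4 + 54,100 = 113,312.4 × g
(N/1000)² = 113,312.4 / 89.999 = 1259.041
N = 1000 × √1259.041 ≈ 35,483.0

N₂ ≈ 35500 RPM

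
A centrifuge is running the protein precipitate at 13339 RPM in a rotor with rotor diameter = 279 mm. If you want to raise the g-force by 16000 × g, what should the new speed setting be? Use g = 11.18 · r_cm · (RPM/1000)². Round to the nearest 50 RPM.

r = 279 mm / 2 = 139.5 mm = 13.95 cm
Current RCF = 11.18 × 13.95 × (13.339)² = 11.18 × 13.95 × 177.928921 ≈ 27,750 × g
Target RCF = 27,750 + 16,000 = 43,750 × g
(N/1000)² = 43,750 / 155.961 = 280.5188
N = 1000 × √280.5188 ≈ 16,748.7

N₂ ≈ 16750 RPM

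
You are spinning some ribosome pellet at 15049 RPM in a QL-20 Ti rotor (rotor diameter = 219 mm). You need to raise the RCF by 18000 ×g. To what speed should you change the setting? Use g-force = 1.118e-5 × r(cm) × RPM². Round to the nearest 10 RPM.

19330 RPM

r = 219 mm / 2 = 109.5 mm = 10.95 cm
Current RCF = 1.118 × 10⁻⁵ × 10.95 × (15049)² = 1.118 × 10⁻⁵ × 10.95 × 226,472,401 ≈ 27,725 × g
Target RCF = 27,725 + 18,000 = 45,725 × g
N² = 45,725 / (12.2421 × 10⁻⁵) = 373,506,179
N ≈ √373,506,179 ≈ 19,326.3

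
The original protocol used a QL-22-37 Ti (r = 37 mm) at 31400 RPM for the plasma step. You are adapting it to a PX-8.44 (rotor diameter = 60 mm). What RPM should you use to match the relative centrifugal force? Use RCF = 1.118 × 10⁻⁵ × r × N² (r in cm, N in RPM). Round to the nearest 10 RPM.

34870 RPM

Original rotor: r = 37 mm = 3.7 cm
RCF_original = 1.118 × 10⁻⁵ × 3.7 × (31400)² = 1.118 × 10⁻⁵ × 3.7 × 985,960,000 ≈ 40,785.2 × g
Your rotor: r = 60 mm / 2 = 30 mm = 3 cm
40,785.2 = 1.118 × 10⁻⁵ × 3 × N²
N² = 40,785.2 / (3.354 × 10⁻⁵) = 1,216,016,696
N ≈ √1,216,016,696 ≈ 34,871.4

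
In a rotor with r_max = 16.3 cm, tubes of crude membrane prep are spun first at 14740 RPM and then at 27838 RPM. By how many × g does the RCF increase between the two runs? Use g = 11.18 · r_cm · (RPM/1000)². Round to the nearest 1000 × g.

102000 × g

RCF₁ = 11.18 × 16.3 × (14.74)² = 11.18 × 16.3 × 217.2676 ≈ 39,593.5 × g
RCF₂ = 11.18 × 16.3 × (27.838)² = 11.18 × 16.3 × 774.954244 ≈ 141,223 × g
Increase = 141,223 − 39,593.5 = 101,629.5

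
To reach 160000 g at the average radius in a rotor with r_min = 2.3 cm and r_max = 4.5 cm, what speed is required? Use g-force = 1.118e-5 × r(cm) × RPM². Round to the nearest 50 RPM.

64900 RPM

r_avg = (2.3 + 4.5) / 2 = 3.4 cm
RCF = 1.118 × 10⁻⁵ × r × N²
160,000 = 1.118 × 10⁻⁵ × 3.4 × N²
N² = 160,000 / (3.8012 × 10⁻⁵) = 4,209,197,096
N ≈ √4,209,197,096 ≈ 64,878.3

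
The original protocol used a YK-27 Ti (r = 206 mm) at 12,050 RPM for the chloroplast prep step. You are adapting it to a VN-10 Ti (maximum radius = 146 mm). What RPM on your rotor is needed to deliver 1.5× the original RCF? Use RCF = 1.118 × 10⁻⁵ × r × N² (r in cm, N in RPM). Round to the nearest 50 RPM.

17550 RPM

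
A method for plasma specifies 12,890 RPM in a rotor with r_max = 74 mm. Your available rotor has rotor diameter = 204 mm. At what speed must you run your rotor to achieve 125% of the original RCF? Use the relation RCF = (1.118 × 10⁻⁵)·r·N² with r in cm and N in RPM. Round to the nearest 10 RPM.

Original rotor: r = 74 mm = 7.4 cm
RCF_original = 1.118 × 10⁻⁵ × 7.4 × (12890)² = 1.118 × 10⁻⁵ × 7.4 × 166,152,100 ≈ 13,746.1 × g
Target RCF = 1.25 × 13,746.1 ≈ 17,182.6 × g
Your rotor: r = 204 mm / 2 = 102 mm = 10.2 cm
17,182.6 = 1.118 × 10⁻⁵ × 10.2 × N²
N² = 17,182.6 / (11.4036 × 10⁻⁵) = 150,676,979
N ≈ √150,676,979 ≈ 12,275.1

12280 RPM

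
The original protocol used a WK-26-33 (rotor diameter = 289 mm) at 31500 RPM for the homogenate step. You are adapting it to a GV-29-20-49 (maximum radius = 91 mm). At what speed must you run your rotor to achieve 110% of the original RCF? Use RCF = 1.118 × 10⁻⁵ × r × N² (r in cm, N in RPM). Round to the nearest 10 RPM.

≈ 41630 RPM

Original rotor: r = 289 mm / 2 = 144.5 mm = 14.45 cm
RCF_original = 1.118 × 10⁻⁵ × 14.45 × (31500)² = 1.118 × 10⁻⁵ × 14.45 × 992,250,000 ≈ 160,299 × g
Target RCF = 1.1 × 160,299 ≈ 176,328.9 × g
Your rotor: r = 91 mm = 9.1 cm
176,328.9 = 1.118 × 10⁻⁵ × 9.1 × N²
N² = 176,328.9 / (10.1738 × 10⁻⁵) = 1,733,166,565
N ≈ √1,733,166,565 ≈ 41,631.3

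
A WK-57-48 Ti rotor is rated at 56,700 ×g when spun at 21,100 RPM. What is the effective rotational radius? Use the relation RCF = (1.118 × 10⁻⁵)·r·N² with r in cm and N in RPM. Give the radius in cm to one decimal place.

≈ 11.4 cm

56700 = 1.118 × 10⁻⁵ × r × (21100)²
r = 56700 / (1.118 × 10⁻⁵ × 445,210,000) = 56700 / 4977.448 ≈ 11.391 cm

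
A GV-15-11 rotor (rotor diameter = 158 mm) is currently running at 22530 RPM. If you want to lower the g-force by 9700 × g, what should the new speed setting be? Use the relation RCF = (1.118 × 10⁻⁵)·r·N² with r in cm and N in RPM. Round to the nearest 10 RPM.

N₂ ≈ 19940 RPM

r = 158 mm / 2 = 79 mm = 7.9 cm
Current RCF = 1.118 × 10⁻⁵ × 7.9 × (22530)² = 1.118 × 10⁻⁵ × 7.9 × 507,600,900 ≈ 44,832.3 × g
Target RCF = 44,832.3 − 9,700 = 35,132.3 × g
N² = 35,132.3 / (8.8322 × 10⁻⁵) = 397,775,186
N ≈ √397,775,186 ≈ 19,944.3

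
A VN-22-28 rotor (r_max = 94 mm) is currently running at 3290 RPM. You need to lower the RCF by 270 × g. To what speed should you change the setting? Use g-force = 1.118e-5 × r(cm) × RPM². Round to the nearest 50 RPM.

r = 94 mm = 9.4 cm
Current RCF = 1.118 × 10⁻⁵ × 9.4 × (3290)² = 1.118 × 10⁻⁵ × 9.4 × 10,824,100 ≈ 1,137.5 × g
Target RCF = 1,137.5 − 270 = 867.5 × g
N² = 867.5 / (10.5092 × 10⁻⁵) = 8,254,672
N ≈ √8,254,672 ≈ 2,873.1

2850 RPM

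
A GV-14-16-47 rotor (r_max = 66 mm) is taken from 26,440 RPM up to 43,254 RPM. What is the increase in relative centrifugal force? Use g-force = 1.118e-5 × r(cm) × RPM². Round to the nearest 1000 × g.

≈ 86000 ×g

r = 66 mm = 6.6 cm
RCF₁ = 1.118 × 10⁻⁵ × 6.6 × (26440)² = 1.118 × 10⁻⁵ × 6.6 × 699,073,600 ≈ 51,583.2 × g
RCF₂ = 1.118 × 10⁻⁵ × 6.6 × (43254)² = 1.118 × 10⁻⁵ × 6.6 × 1,870,908,516 ≈ 138,050.6 × g
Increase = 138,050.6 − 51,583.2 = 86,467.4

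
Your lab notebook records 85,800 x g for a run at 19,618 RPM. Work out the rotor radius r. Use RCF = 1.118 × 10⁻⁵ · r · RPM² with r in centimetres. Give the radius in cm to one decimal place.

85800 = 1.118 × 10⁻⁵ × r × (19618)²
r = 85800 / (1.118 × 10⁻⁵ × 384,865,924) = 85800 / 4302.801 ≈ 19.940 cm

≈ 19.9 cm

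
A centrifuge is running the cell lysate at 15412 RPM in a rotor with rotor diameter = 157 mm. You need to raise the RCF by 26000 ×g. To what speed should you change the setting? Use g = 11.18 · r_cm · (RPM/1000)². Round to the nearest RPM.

N₂ ≈ 23104 RPM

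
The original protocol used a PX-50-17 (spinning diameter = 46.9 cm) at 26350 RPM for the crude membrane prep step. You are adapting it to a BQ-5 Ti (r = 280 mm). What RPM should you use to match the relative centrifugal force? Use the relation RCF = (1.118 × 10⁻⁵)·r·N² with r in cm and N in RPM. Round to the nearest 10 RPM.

≈ 24110 RPM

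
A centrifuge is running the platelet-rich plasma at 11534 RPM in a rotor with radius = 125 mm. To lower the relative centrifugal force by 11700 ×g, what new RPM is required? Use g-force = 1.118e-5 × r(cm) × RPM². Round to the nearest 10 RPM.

r = 125 mm = 12.5 cm
Current RCF = 1.118 × 10⁻⁵ × 12.5 × (11534)² = 1.118 × 10⁻⁵ × 12.5 × 133,033,156 ≈ 18,591.4 × g
Target RCF = 18,591.4 − 11,700 = 6,891.4 × g
N² = 6,891.4 / (13.975 × 10⁻⁵) = 49,312,343
N ≈ √49,312,343 ≈ 7,022.3

N₂ ≈ 7020 RPM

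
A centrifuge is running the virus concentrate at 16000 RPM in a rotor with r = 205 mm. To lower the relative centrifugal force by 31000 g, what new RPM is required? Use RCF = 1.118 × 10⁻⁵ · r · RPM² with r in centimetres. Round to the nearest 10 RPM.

r = 205 mm = 20.5 cm
Current RCF = 1.118 × 10⁻⁵ × 20.5 × (16000)² = 1.118 × 10⁻⁵ × 20.5 × 256,000,000 ≈ 58,672.6 × g
Target RCF = 58,672.6 − 31,000 = 27,672.6 × g
N² = 27,672.6 / (22.919 × 10⁻⁵) = 120,740,870
N ≈ √120,740,870 ≈ 10,988.2

10990 RPM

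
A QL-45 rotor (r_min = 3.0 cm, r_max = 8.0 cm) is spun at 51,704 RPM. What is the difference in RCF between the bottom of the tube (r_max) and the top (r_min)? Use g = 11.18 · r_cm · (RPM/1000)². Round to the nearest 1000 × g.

≈ 149000 × g

ΔRCF = 11.18 × (r_max − r_min) × (N/1000)² = 11.18 × 5.0 × 2,673.303616 ≈ 149,437.7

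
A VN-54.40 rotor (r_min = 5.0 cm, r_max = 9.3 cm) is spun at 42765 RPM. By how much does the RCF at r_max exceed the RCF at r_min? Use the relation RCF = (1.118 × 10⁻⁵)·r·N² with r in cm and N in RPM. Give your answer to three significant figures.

RCF_max = 1.118 × 10⁻⁵ × 9.3 × (42765)² = 1.118 × 10⁻⁵ × 9.3 × 1,828,845,225 ≈ 190,152.4 × g
RCF_min = 1.118 × 10⁻⁵ × 5 × (42765)² = 1.118 × 10⁻⁵ × 5 × 1,828,845,225 ≈ 102,232.4 × g
ΔRCF = 190,152.4 − 102,232.4 = 87,920

≈ 87900 × g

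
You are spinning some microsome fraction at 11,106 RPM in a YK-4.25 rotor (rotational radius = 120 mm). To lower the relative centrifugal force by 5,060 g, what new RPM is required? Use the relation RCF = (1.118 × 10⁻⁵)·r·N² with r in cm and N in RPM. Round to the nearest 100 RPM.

≈ 9300 RPM

r = 120 mm = 12.0 cm
Current RCF = 1.118 × 10⁻⁵ × 12 × (11106)² = 1.118 × 10⁻⁵ × 12 × 123,343,236 ≈ 16,547.7 × g
Target RCF = 16,547.7 − 5,060 = 11,487.7 × g
N² = 11,487.7 / (13.416 × 10⁻⁵) = 85,626,863
N ≈ √85,626,863 ≈ 9,253.5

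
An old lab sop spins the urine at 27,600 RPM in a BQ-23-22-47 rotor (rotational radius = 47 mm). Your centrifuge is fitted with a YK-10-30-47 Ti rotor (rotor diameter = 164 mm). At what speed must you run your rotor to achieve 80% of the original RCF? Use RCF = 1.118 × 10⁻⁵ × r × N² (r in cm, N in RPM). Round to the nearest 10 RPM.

18690 RPM

Original rotor: r = 47 mm = 4.7 cm
RCF = 1.118 × 10⁻⁵ × r × N²
RCF_original = 1.118 × 10⁻⁵ × 4.7 × (27600)² = 1.118 × 10⁻⁵ × 4.7 × 761,760,000 ≈ 40,027.4 × g
Target RCF = 0.8 × 40,027.4 ≈ 32,021.9 × g
Your rotor: r = 164 mm / 2 = 82 mm = 8.2 cm
32,021.9 = 1.118 × 10⁻⁵ × 8.2 × N²
N² = 32,021.9 / (9.1676 × 10⁻⁵) = 349,294,254
N ≈ √349,294,254 ≈ 18,689.4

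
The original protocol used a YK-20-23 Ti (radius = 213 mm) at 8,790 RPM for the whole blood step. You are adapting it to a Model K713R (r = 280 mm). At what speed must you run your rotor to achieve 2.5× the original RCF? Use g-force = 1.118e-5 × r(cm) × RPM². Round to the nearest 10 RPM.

Original rotor: r = 213 mm = 21.3 cm
RCF = 1.118 × 10⁻⁵ × r × N²
RCF_original = 1.118 × 10⁻⁵ × 21.3 × (8790)² = 1.118 × 10⁻⁵ × 21.3 × 77,264,100 ≈ 18,399.2 × g
Target RCF = 2.5 × 18,399.2 ≈ 45,998 × g
Your rotor: r = 280 mm = 28.0 cm
45,998 = 1.118 × 10⁻⁵ × 28 × N²
N² = 45,998 / (31.304 × 10⁻⁵) = 146,939,688
N ≈ √146,939,688 ≈ 12,121.9

12120 RPM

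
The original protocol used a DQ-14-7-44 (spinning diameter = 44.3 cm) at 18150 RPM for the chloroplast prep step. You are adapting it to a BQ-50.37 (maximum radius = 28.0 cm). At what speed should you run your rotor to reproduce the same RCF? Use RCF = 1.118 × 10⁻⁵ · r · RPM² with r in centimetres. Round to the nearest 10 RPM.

≈ 16140 RPM

Original rotor: r = 44.3 / 2 = 22.15 cm
RCF = 1.118 × 10⁻⁵ × r × N²
RCF_original = 1.118 × 10⁻⁵ × 22.15 × (18150)² = 1.118 × 10⁻⁵ × 22.15 × 329,422,500 ≈ 81,577.2 × g
81,577.2 = 1.118 × 10⁻⁵ × 28 × N²
N² = 81,577.2 / (31.304 × 10⁻⁵) = 260,596,729
N ≈ √260,596,729 ≈ 16,143.0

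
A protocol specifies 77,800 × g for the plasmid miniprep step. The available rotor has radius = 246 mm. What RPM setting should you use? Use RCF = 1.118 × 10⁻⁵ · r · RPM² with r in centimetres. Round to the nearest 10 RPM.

r = 246 mm = 24.6 cm
77,800 = 1.118 × 10⁻⁵ × 24.6 × N²
N² = 77,800 / (27.5028 × 10⁻⁵) = 282,880,289
N ≈ √282,880,289 ≈ 16,819.0

16820 RPM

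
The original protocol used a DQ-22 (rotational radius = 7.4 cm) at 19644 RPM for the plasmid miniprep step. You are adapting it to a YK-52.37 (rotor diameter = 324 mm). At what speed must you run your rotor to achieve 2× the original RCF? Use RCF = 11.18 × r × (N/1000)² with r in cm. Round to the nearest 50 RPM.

≈ 18800 RPM

RCF_original = 11.18 × 7.4 × (19.644)² = 11.18 × 7.4 × 385.886736 ≈ 31,925.2 × g
Target RCF = 2 × 31,925.2 ≈ 63,850.4 × g
Your rotor: r = 324 mm / 2 = 162 mm = 16.2 cm
63,850.4 = 11.18 × 16.2 × (N/1000)²
(N/1000)² = 63,850.4 / 181.116 = 352.5387
N = 1000 × √352.5387 ≈ 18,776.0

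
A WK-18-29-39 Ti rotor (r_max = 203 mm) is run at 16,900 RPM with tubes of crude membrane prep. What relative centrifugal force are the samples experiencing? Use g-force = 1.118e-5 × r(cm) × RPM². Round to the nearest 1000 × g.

r = 203 mm = 20.3 cm
RCF = 1.118 × 10⁻⁵ × 20.3 × (16900)² = 1.118 × 10⁻⁵ × 20.3 × 285,610,000 ≈ 64,820.3 × g

RCF ≈ 65000 ×g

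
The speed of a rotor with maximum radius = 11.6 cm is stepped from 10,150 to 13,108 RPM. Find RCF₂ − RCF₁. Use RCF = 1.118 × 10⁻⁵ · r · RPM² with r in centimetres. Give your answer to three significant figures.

≈ 8920 × g

RCF₁ = 1.118 × 10⁻⁵ × 11.6 × (10150)² = 1.118 × 10⁻⁵ × 11.6 × 103,022,500 ≈ 13,360.8 × g
RCF₂ = 1.118 × 10⁻⁵ × 11.6 × (13108)² = 1.118 × 10⁻⁵ × 11.6 × 171,819,664 ≈ 22,282.9 × g
Increase = 22,282.9 − 13,360.8 = 8,922.1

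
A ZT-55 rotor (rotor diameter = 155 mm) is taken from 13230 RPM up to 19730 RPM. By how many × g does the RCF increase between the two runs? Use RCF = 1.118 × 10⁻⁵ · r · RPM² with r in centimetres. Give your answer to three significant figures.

r = 155 mm / 2 = 77.5 mm = 7.75 cm
RCF₁ = 1.118 × 10⁻⁵ × 7.75 × (13230)² = 1.118 × 10⁻⁵ × 7.75 × 175,032,900 ≈ 15,165.7 × g
RCF₂ = 1.118 × 10⁻⁵ × 7.75 × (19730)² = 1.118 × 10⁻⁵ × 7.75 × 389,272,900 ≈ 33,728.6 × g
Increase = 33,728.6 − 15,165.7 = 18,562.9

≈ 18600 × g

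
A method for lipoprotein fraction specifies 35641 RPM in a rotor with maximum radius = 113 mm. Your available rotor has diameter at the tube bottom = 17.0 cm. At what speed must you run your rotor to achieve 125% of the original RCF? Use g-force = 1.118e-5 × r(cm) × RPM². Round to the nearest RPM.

Original rotor: r = 113 mm = 11.3 cm
RCF_original = 1.118 × 10⁻⁵ × 11.3 × (35641)² = 1.118 × 10⁻⁵ × 11.3 × 1,270,280,881 ≈ 160,479.7 × g
Target RCF = 1.25 × 160,479.7 ≈ 200,599.6 × g
Your rotor: r = 17.0 / 2 = 8.5 cm
200,599.6 = 1.118 × 10⁻⁵ × 8.5 × N²
N² = 200,599.6 / (9.503 × 10⁻⁵) = 2,110,908,134
N ≈ √2,110,908,134 ≈ 45,944.6

45945 RPM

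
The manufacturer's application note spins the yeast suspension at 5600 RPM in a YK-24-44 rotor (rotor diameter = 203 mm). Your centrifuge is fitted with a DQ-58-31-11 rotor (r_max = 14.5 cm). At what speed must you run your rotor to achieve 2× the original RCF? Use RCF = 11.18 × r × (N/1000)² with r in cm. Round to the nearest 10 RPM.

≈ 6630 RPM

Original rotor: r = 203 mm / 2 = 101.5 mm = 10.15 cm
RCF_original = 11.18 × 10.15 × (5.6)² = 11.18 × 10.15 × 31.36 ≈ 3,558.6 × g
Target RCF = 2 × 3,558.6 ≈ 7,117.2 × g
7,117.2 = 11.18 × 14.5 × (N/1000)²
(N/1000)² = 7,117.2 / 162.11 = 43.90352
N = 1000 × √43.90352 ≈ 6,626.0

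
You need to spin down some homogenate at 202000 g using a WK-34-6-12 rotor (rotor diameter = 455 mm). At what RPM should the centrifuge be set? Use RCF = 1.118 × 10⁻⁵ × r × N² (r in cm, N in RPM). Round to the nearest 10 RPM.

r = 455 mm / 2 = 227.5 mm = 22.75 cm
202,000 = 1.118 × 10⁻⁵ × 22.75 × N²
N² = 202,000 / (25.4345 × 10⁻⁵) = 794,196,859
N ≈ √794,196,859 ≈ 28,181.5

28180 RPM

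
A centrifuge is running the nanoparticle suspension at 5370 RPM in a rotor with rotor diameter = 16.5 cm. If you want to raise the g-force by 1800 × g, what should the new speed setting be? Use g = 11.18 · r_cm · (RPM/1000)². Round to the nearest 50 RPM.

r = 16.5 / 2 = 8.25 cm
Current RCF = 11.18 × 8.25 × (5.37)² = 11.18 × 8.25 × 28.8369 ≈ 2,659.8 × g
Target RCF = 2,659.8 + 1,800 = 4,459.8 × g
(N/1000)² = 4,459.8 / 92.235 = 48.35258
N = 1000 × √48.35258 ≈ 6,953.6

≈ 6950 RPM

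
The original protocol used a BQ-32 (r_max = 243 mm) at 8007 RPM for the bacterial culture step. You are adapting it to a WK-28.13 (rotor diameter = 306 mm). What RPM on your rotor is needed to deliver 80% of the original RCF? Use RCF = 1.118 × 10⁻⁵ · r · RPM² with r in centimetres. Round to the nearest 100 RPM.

Original rotor: r = 243 mm = 24.3 cm
RCF_original = 1.118 × 10⁻⁵ × 24.3 × (8007)² = 1.118 × 10⁻⁵ × 24.3 × 64,112,049 ≈ 17,417.6 × g
Target RCF = 0.8 × 17,417.6 ≈ 13,934.1 × g
Your rotor: r = 306 mm / 2 = 153 mm = 15.3 cm
13,934.1 = 1.118 × 10⁻⁵ × 15.3 × N²
N² = 13,934.1 / (17.1054 × 10⁻⁵) = 81,460,241
N ≈ √81,460,241 ≈ 9,025.5

9000 RPM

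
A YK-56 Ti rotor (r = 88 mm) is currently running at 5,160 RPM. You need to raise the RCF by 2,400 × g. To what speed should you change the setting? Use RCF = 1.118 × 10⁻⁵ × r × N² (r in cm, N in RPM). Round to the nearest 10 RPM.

7140 RPM

r = 88 mm = 8.8 cm
Current RCF = 1.118 × 10⁻⁵ × 8.8 × (5160)² = 1.118 × 10⁻⁵ × 8.8 × 26,625,600 ≈ 2,619.5 × g
Target RCF = 2,619.5 + 2,400 = 5,019.5 × g
N² = 5,019.5 / (9.8384 × 10⁻⁵) = 51,019,475
N ≈ √51,019,475 ≈ 7,142.8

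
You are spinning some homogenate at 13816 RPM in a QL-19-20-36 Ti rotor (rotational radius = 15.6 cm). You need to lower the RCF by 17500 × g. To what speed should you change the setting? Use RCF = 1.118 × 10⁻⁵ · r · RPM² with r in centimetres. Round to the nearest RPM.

Current RCF = 1.118 × 10⁻⁵ × 15.6 × (13816)² = 1.118 × 10⁻⁵ × 15.6 × 190,881,856 ≈ 33,291.3 × g
Target RCF = 33,291.3 − 17,500 = 15,791.3 × g
N² = 15,791.3 / (17.4408 × 10⁻⁵) = 90,542,292
N ≈ √90,542,292 ≈ 9,515.4

≈ 9515 RPM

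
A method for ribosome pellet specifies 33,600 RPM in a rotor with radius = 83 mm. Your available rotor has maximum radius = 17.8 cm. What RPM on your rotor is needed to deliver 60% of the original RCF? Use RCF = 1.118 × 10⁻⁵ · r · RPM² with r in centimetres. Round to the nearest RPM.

17772 RPM

Original rotor: r = 83 mm = 8.3 cm
RCF = 1.118 × 10⁻⁵ × r × N²
RCF_original = 1.118 × 10⁻⁵ × 8.3 × (33600)² = 1.118 × 10⁻⁵ × 8.3 × 1,128,960,000 ≈ 104,760.7 × g
Target RCF = 0.6 × 104,760.7 ≈ 62,856.4 × g
62,856.4 = 1.118 × 10⁻⁵ × 17.8 × N²
N² = 62,856.4 / (19.9004 × 10⁻⁵) = 315,854,958
N ≈ √315,854,958 ≈ 17,772.3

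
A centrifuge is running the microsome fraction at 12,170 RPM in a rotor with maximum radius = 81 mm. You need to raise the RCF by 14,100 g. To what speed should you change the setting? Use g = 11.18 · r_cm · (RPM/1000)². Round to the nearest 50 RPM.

≈ 17450 RPM

r = 81 mm = 8.1 cm
Current RCF = 11.18 × 8.1 × (12.17)² = 11.18 × 8.1 × 148.1089 ≈ 13,412.4 × g
Target RCF = 13,412.4 + 14,100 = 27,512.4 × g
(N/1000)² = 27,512.4 / 90.558 = 303.8097
N = 1000 × √303.8097 ≈ 17,430.1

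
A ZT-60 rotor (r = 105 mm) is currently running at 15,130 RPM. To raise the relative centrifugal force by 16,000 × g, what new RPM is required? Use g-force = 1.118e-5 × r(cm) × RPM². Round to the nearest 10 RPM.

r = 105 mm = 10.5 cm
Current RCF = 1.118 × 10⁻⁵ × 10.5 × (15130)² = 1.118 × 10⁻⁵ × 10.5 × 228,916,900 ≈ 26,872.6 × g
Target RCF = 26,872.6 + 16,000 = 42,872.6 × g
N² = 42,872.6 / (11.739 × 10⁻⁵) = 365,215,095
N ≈ √365,215,095 ≈ 19,110.6

19110 RPM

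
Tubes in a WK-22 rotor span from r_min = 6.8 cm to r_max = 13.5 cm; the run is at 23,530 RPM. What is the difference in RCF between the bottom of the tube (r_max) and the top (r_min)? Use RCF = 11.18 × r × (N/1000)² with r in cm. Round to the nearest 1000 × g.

ΔRCF = 11.18 × (r_max − r_min) × (N/1000)² = 11.18 × 6.7 × 553.6609 ≈ 41,472.5

ΔRCF ≈ 41000 ×g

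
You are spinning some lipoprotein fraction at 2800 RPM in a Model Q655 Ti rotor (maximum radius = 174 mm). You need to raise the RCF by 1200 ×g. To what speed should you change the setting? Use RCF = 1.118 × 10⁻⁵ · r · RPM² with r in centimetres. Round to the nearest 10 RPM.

≈ 3740 RPM

r = 174 mm = 17.4 cm
Current RCF = 1.118 × 10⁻⁵ × 17.4 × (2800)² = 1.118 × 10⁻⁵ × 17.4 × 7,840,000 ≈ 1,525.1 × g
Target RCF = 1,525.1 + 1,200 = 2,725.1 × g
N² = 2,725.1 / (19.4532 × 10⁻⁵) = 14,008,492
N ≈ √14,008,492 ≈ 3,742.8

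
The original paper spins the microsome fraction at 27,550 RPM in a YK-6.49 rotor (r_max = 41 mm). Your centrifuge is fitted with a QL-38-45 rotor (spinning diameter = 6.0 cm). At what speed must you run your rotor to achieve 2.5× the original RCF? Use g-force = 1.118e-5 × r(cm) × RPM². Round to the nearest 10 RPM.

50920 RPM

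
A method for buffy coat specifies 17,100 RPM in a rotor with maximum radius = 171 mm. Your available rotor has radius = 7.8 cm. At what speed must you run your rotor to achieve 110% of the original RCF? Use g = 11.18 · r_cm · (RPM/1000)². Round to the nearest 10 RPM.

Original rotor: r = 171 mm = 17.1 cm
RCF = 11.18 × r × (N/1000)²
RCF_original = 11.18 × 17.1 × (17.1)² = 11.18 × 17.1 × 292.41 ≈ 55,902.4 × g
Target RCF = 1.1 × 55,902.4 ≈ 61,492.6 × g
61,492.6 = 11.18 × 7.8 × (N/1000)²
(N/1000)² = 61,492.6 / 87.204 = 705.158
N = 1000 × √705.158 ≈ 26,554.8

≈ 26550 RPM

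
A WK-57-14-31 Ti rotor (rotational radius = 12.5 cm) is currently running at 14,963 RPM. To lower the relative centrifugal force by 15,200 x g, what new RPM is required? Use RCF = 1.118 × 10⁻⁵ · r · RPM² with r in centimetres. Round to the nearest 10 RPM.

Current RCF = 1.118 × 10⁻⁵ × 12.5 × (14963)² = 1.118 × 10⁻⁵ × 12.5 × 223,891,369 ≈ 31,288.8 × g
Target RCF = 31,288.8 − 15,200 = 16,088.8 × g
N² = 16,088.8 / (13.975 × 10⁻⁵) = 115,125,581
N ≈ √115,125,581 ≈ 10,729.7

N₂ ≈ 10730 RPM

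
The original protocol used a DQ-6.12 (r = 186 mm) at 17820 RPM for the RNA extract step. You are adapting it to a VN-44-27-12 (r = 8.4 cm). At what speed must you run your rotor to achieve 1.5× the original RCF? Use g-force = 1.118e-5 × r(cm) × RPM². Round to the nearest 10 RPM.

≈ 32480 RPM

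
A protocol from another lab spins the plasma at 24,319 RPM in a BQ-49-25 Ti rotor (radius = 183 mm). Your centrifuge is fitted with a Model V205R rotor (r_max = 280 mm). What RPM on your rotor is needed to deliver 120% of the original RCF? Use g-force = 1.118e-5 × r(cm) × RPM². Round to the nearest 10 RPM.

21540 RPM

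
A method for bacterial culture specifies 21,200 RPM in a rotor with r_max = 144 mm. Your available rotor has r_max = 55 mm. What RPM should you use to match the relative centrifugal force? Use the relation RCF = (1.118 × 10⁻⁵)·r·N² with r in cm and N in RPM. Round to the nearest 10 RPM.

Original rotor: r = 144 mm = 14.4 cm
RCF_original = 1.118 × 10⁻⁵ × 14.4 × (21200)² = 1.118 × 10⁻⁵ × 14.4 × 449,440,000 ≈ 72,356.2 × g
Your rotor: r = 55 mm = 5.5 cm
72,356.2 = 1.118 × 10⁻⁵ × 5.5 × N²
N² = 72,356.2 / (6.149 × 10⁻⁵) = 1,176,714,913
N ≈ √1,176,714,913 ≈ 34,303.3

≈ 34300 RPM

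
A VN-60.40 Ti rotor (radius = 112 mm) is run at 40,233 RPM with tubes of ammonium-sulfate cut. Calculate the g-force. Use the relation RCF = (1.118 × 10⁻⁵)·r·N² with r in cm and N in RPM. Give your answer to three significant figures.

RCF ≈ 203000 x g

r = 112 mm = 11.2 cm
RCF = 1.118 × 10⁻⁵ × 11.2 × (40233)² = 1.118 × 10⁻⁵ × 11.2 × 1,618,694,289 ≈ 202,686.4 × g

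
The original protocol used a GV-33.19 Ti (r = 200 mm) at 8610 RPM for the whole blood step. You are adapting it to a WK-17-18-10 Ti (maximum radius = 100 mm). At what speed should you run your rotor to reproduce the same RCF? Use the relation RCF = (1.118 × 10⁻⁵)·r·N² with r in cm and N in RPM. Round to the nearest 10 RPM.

≈ 12180 RPM

Original rotor: r = 200 mm = 20.0 cm
RCF = 1.118 × 10⁻⁵ × r × N²
RCF_original = 1.118 × 10⁻⁵ × 20 × (8610)² = 1.118 × 10⁻⁵ × 20 × 74,132,100 ≈ 16,575.9 × g
Your rotor: r = 100 mm = 10.0 cm
16,575.9 = 1.118 × 10⁻⁵ × 10 × N²
N² = 16,575.9 / (11.18 × 10⁻⁵) = 148,263,864
N ≈ √148,263,864 ≈ 12,176.4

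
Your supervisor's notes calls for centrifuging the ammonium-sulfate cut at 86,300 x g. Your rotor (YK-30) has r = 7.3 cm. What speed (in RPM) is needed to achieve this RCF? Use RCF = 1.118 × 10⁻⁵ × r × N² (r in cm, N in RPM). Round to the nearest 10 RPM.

≈ 32520 RPM

86,300 = 1.118 × 10⁻⁵ × 7.3 × N²
N² = 86,300 / (8.1614 × 10⁻⁵) = 1,057,416,620
N ≈ √1,057,416,620 ≈ 32,517.9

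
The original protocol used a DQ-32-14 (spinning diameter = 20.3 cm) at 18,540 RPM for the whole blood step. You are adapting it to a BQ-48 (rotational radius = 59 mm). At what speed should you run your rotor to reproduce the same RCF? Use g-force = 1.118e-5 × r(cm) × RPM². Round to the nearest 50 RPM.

24300 RPM

Original rotor: r = 20.3 / 2 = 10.15 cm
RCF = 1.118 × 10⁻⁵ × r × N²
RCF_original = 1.118 × 10⁻⁵ × 10.15 × (18540)² = 1.118 × 10⁻⁵ × 10.15 × 343,731,600 ≈ 39,005.6 × g
Your rotor: r = 59 mm = 5.9 cm
39,005.6 = 1.118 × 10⁻⁵ × 5.9 × N²
N² = 39,005.6 / (6.5962 × 10⁻⁵) = 591,334,405
N ≈ √591,334,405 ≈ 24,317.4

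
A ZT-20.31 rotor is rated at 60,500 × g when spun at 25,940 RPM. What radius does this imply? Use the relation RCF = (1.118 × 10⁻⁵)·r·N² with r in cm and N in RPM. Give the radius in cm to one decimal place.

60500 = 1.118 × 10⁻⁵ × r × (25940)²
r = 60500 / (1.118 × 10⁻⁵ × 672,883,600) = 60500 / 7522.839 ≈ 8.042 cm

r ≈ 8.0 cm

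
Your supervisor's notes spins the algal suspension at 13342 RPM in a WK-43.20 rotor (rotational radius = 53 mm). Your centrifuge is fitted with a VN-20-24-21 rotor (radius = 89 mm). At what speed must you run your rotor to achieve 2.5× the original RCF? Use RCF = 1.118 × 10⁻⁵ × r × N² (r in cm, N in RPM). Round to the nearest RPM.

Original rotor: r = 53 mm = 5.3 cm
RCF_original = 1.118 × 10⁻⁵ × 5.3 × (13342)² = 1.118 × 10⁻⁵ × 5.3 × 178,008,964 ≈ 10,547.7 × g
Target RCF = 2.5 × 10,547.7 ≈ 26,369.2 × g
Your rotor: r = 89 mm = 8.9 cm
26,369.2 = 1.118 × 10⁻⁵ × 8.9 × N²
N² = 26,369.2 / (9.9502 × 10⁻⁵) = 265,011,759
N ≈ √265,011,759 ≈ 16,279.2

16279 RPM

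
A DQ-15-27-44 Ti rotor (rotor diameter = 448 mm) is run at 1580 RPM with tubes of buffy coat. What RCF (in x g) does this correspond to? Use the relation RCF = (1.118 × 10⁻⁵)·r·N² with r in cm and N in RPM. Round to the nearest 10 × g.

r = 448 mm / 2 = 224 mm = 22.4 cm
RCF = 1.118 × 10⁻⁵ × r × N²
RCF = 1.118 × 10⁻⁵ × 22.4 × (1580)² = 1.118 × 10⁻⁵ × 22.4 × 2,496,400 ≈ 625.2 × g

≈ 630 x g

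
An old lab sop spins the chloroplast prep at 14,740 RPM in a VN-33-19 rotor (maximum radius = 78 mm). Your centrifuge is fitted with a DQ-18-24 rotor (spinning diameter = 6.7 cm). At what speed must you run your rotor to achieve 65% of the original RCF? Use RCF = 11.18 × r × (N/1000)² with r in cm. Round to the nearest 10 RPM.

18130 RPM

Original rotor: r = 78 mm = 7.8 cm
RCF = 11.18 × r × (N/1000)²
RCF_original = 11.18 × 7.8 × (14.74)² = 11.18 × 7.8 × 217.2676 ≈ 18,946.6 × g
Target RCF = 0.65 × 18,946.6 ≈ 12,315.3 × g
Your rotor: r = 6.7 / 2 = 3.35 cm
12,315.3 = 11.18 × 3.35 × (N/1000)²
(N/1000)² = 12,315.3 / 37.453 = 328.8201
N = 1000 × √328.8201 ≈ 18,133.4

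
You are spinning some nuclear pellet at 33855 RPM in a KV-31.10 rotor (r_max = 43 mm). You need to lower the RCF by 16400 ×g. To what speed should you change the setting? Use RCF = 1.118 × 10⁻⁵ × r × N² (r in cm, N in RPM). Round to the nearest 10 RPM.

N₂ ≈ 28370 RPM

r = 43 mm = 4.3 cm
Current RCF = 1.118 × 10⁻⁵ × 4.3 × (33855)² = 1.118 × 10⁻⁵ × 4.3 × 1,146,161,025 ≈ 55,100.5 × g
Target RCF = 55,100.5 − 16,400 = 38,700.5 × g
N² = 38,700.5 / (4.8074 × 10⁻⁵) = 805,019,345
N ≈ √805,019,345 ≈ 28,372.9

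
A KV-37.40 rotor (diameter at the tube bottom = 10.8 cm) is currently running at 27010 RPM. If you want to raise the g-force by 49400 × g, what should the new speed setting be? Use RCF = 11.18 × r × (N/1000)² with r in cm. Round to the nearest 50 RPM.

r = 10.8 / 2 = 5.4 cm
Current RCF = 11.18 × 5.4 × (27.01)² = 11.18 × 5.4 × 729.5401 ≈ 44,043.8 × g
Target RCF = 44,043.8 + 49,400 = 93,443.8 × g
(N/1000)² = 93,443.8 / 60.372 = 1547.8
N = 1000 × √1547.8 ≈ 39,342.1

N₂ ≈ 39350 RPM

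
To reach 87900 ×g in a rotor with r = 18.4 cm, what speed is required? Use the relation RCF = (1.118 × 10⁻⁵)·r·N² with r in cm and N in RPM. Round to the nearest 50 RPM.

87,900 = 1.118 × 10⁻⁵ × 18.4 × N²
N² = 87,900 / (20.5712 × 10⁻⁵) = 427,296,414
N ≈ √427,296,414 ≈ 20,671.1

20650 RPM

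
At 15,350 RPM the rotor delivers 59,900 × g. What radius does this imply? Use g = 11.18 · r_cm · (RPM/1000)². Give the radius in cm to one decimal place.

RCF = 11.18 × r × (N/1000)²
59900 = 11.18 × r × (15.35)²
r = 59900 / (11.18 × 235.6225) = 59900 / 2634.26 ≈ 22.739 cm

r ≈ 22.7 cm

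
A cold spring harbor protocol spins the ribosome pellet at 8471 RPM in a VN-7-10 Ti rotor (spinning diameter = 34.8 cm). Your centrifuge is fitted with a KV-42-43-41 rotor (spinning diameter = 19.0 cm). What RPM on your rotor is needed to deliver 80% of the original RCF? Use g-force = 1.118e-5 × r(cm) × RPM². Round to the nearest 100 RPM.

Original rotor: r = 34.8 / 2 = 17.4 cm
RCF_original = 1.118 × 10⁻⁵ × 17.4 × (8471)² = 1.118 × 10⁻⁵ × 17.4 × 71,757,841 ≈ 13,959.2 × g
Target RCF = 0.8 × 13,959.2 ≈ 11,167.4 × g
Your rotor: r = 19.0 / 2 = 9.5 cm
11,167.4 = 1.118 × 10⁻⁵ × 9.5 × N²
N² = 11,167.4 / (10.621 × 10⁻⁵) = 105,144,525
N ≈ √105,144,525 ≈ 10,254.0

≈ 10300 RPM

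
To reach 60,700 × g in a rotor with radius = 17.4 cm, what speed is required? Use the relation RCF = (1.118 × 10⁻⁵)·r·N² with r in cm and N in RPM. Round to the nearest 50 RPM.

≈ 17650 RPM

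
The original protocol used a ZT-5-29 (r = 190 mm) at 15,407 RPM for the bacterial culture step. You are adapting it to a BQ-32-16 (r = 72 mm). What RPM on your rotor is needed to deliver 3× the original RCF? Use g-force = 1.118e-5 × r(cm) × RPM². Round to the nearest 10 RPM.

≈ 43350 RPM

Original rotor: r = 190 mm = 19.0 cm
RCF_original = 1.118 × 10⁻⁵ × 19 × (15407)² = 1.118 × 10⁻⁵ × 19 × 237,375,649 ≈ 50,423.3 × g
Target RCF = 3 × 50,423.3 ≈ 151,269.9 × g
Your rotor: r = 72 mm = 7.2 cm
151,269.9 = 1.118 × 10⁻⁵ × 7.2 × N²
N² = 151,269.9 / (8.0496 × 10⁻⁵) = 1,879,222,570
N ≈ √1,879,222,570 ≈ 43,350.0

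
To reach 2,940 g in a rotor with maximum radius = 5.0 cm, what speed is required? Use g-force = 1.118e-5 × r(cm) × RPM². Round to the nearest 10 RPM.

2,940 = 1.118 × 10⁻⁵ × 5 × N²
N² = 2,940 / (5.59 × 10⁻⁵) = 52,593,918
N ≈ √52,593,918 ≈ 7,252.2

N ≈ 7250 RPM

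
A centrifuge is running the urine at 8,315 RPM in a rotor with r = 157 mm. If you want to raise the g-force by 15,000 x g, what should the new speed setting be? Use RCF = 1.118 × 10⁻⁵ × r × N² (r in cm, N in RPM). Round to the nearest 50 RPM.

r = 157 mm = 15.7 cm
Current RCF = 1.118 × 10⁻⁵ × 15.7 × (8315)² = 1.118 × 10⁻⁵ × 15.7 × 69,139,225 ≈ 12,135.7 × g
Target RCF = 12,135.7 + 15,000 = 27,135.7 × g
N² = 27,135.7 / (17.5526 × 10⁻⁵) = 154,596,470
N ≈ √154,596,470 ≈ 12,433.7

≈ 12450 RPM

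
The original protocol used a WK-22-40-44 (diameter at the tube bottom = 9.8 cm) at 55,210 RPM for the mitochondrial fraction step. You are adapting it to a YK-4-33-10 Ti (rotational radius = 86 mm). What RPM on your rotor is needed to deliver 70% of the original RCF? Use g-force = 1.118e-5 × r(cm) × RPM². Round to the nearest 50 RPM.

Original rotor: r = 9.8 / 2 = 4.9 cm
RCF = 1.118 × 10⁻⁵ × r × N²
RCF_original = 1.118 × 10⁻⁵ × 4.9 × (55210)² = 1.118 × 10⁻⁵ × 4.9 × 3,048,144,100 ≈ 166,983.4 × g
Target RCF = 0.7 × 166,983.4 ≈ 116,888.4 × g
Your rotor: r = 86 mm = 8.6 cm
116,888.4 = 1.118 × 10⁻⁵ × 8.6 × N²
N² = 116,888.4 / (9.6148 × 10⁻⁵) = 1,215,713,275
N ≈ √1,215,713,275 ≈ 34,867.1

34850 RPM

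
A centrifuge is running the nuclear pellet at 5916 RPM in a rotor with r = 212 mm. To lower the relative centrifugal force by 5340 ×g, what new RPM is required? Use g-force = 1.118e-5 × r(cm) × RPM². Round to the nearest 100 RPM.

N₂ ≈ 3500 RPM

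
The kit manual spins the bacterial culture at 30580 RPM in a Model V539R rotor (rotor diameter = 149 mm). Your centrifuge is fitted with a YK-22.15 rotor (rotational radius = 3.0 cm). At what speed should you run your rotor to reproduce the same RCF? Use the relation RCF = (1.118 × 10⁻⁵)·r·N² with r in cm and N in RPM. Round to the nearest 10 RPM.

Original rotor: r = 149 mm / 2 = 74.5 mm = 7.45 cm
RCF_original = 1.118 × 10⁻⁵ × 7.45 × (30580)² = 1.118 × 10⁻⁵ × 7.45 × 935,136,400 ≈ 77,888.4 × g
77,888.4 = 1.118 × 10⁻⁵ × 3 × N²
N² = 77,888.4 / (3.354 × 10⁻⁵) = 2,322,254,025
N ≈ √2,322,254,025 ≈ 48,189.8

≈ 48190 RPM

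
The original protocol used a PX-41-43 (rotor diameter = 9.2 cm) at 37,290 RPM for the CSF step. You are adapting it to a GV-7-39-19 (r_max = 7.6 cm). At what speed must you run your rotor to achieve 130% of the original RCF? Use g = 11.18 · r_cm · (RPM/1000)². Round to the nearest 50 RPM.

33100 RPM

Original rotor: r = 9.2 / 2 = 4.6 cm
RCF_original = 11.18 × 4.6 × (37.29)² = 11.18 × 4.6 × 1,390.5441 ≈ 71,512.9 × g
Target RCF = 1.3 × 71,512.9 ≈ 92,966.8 × g
92,966.8 = 11.18 × 7.6 × (N/1000)²
(N/1000)² = 92,966.8 / 84.968 = 1094.139
N = 1000 × √1094.139 ≈ 33,077.8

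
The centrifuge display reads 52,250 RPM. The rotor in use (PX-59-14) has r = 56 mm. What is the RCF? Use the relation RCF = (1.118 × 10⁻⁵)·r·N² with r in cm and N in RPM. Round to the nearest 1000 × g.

RCF ≈ 171000 g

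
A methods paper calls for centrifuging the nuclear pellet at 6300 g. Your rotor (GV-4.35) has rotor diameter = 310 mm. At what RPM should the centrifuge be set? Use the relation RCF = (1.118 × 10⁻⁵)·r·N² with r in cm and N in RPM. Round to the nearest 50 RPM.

6050 RPM

r = 310 mm / 2 = 155 mm = 15.5 cm
6,300 = 1.118 × 10⁻⁵ × 15.5 × N²
N² = 6,300 / (17.329 × 10⁻⁵) = 36,355,243
N ≈ √36,355,243 ≈ 6,029.5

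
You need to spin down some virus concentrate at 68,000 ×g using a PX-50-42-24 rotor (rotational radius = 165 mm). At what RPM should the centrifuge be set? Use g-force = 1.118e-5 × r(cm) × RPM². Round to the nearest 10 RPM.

r = 165 mm = 16.5 cm
RCF = 1.118 × 10⁻⁵ × r × N²
68,000 = 1.118 × 10⁻⁵ × 16.5 × N²
N² = 68,000 / (18.447 × 10⁻⁵) = 368,623,624
N ≈ √368,623,624 ≈ 19,199.6

N ≈ 19200 RPM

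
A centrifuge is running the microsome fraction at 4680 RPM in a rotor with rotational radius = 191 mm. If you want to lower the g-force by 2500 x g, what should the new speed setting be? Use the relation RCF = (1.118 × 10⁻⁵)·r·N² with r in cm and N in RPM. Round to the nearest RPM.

≈ 3193 RPM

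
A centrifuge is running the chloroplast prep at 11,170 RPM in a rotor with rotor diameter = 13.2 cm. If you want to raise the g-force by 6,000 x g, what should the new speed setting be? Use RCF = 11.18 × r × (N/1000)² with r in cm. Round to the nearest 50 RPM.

r = 13.2 / 2 = 6.6 cm
Current RCF = 11.18 × 6.6 × (11.17)² = 11.18 × 6.6 × 124.7689 ≈ 9,206.4 × g
Target RCF = 9,206.4 + 6,000 = 15,206.4 × g
(N/1000)² = 15,206.4 / 73.788 = 206.0823
N = 1000 × √206.0823 ≈ 14,355.6

≈ 14350 RPM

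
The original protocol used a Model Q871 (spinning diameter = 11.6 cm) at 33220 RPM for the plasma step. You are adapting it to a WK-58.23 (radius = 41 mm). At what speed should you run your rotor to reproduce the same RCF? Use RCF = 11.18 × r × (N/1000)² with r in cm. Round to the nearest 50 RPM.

39500 RPM

Original rotor: r = 11.6 / 2 = 5.8 cm
RCF_original = 11.18 × 5.8 × (33.22)² = 11.18 × 5.8 × 1,103.5684 ≈ 71,559.8 × g
Your rotor: r = 41 mm = 4.1 cm
71,559.8 = 11.18 × 4.1 × (N/1000)²
(N/1000)² = 71,559.8 / 45.838 = 1561.146
N = 1000 × √1561.146 ≈ 39,511.3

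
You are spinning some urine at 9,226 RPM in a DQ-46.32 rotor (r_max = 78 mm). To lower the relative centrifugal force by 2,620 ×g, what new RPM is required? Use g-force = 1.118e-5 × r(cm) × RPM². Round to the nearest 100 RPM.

N₂ ≈ 7400 RPM

r = 78 mm = 7.8 cm
Current RCF = 1.118 × 10⁻⁵ × 7.8 × (9226)² = 1.118 × 10⁻⁵ × 7.8 × 85,119,076 ≈ 7,422.7 × g
Target RCF = 7,422.7 − 2,620 = 4,802.7 × g
N² = 4,802.7 / (8.7204 × 10⁻⁵) = 55,074,309
N ≈ √55,074,309 ≈ 7,421.2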